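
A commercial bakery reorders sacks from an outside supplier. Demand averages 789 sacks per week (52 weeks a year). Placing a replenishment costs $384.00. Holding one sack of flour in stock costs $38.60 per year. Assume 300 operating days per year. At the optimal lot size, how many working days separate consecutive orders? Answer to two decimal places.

T ≈ 6.61 days

Annual demand D = 789 × 52 = 41,028.
EOQ = √(2DS/H) = √(2 × 41,028 × 384 / 38.6) ≈ 903.50.
Cycle time = Q*/D × 300 = 903.50 / 41,028 × 300 ≈ 6.606 days.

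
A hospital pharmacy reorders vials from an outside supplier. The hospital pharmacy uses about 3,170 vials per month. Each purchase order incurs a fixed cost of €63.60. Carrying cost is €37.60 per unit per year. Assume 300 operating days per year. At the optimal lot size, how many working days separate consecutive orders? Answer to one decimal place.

T ≈ 2.8 days

Annual demand D = 3,170 × 12 = 38,040.
The optimal lot size = √(2DS/H) = √(2 × 38,040 × 63.6 / 37.6) ≈ 358.73.
Cycle time = Q*/D × 300 = 358.73 / 38,040 × 300 ≈ 2.829 days.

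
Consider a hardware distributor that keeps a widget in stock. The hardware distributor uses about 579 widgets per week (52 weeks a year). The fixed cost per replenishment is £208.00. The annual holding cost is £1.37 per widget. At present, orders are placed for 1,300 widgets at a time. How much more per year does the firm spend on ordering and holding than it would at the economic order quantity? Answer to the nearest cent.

Extra cost ≈ £1,565.42 per year

Annual demand D = 579 × 52 = 30,108.
EOQ = √(2DS/H) = √(2 × 30,108 × 208 / 1.37) ≈ 3023.62.
Cost at Q* = (D/Q*)S + (Q*/2)H = √(2DSH) ≈ £4,142.36.
Cost at Q = 1,300: (30,108/1,300)×208 + (1,300/2)×1.37 = £4,817.28 + £890.50 = £5,707.78.
Excess = £5,707.78 − £4,142.36 = £1,565.42.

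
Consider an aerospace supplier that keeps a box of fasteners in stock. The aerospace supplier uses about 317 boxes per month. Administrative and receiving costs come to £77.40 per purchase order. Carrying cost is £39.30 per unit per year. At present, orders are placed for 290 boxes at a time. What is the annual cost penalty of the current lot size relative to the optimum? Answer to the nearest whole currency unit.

Extra cost ≈ £1,903 per year

Annual demand D = 317 × 12 = 3,804.
EOQ = √(2DS/H) = √(2 × 3,804 × 77.4 / 39.3) ≈ 122.41.
Cost at Q* = (D/Q*)S + (Q*/2)H = √(2DSH) ≈ £4,810.63.
Cost at Q = 290: (3,804/290)×77.4 + (290/2)×39.3 = £1,015.27 + £5,698.50 = £6,713.77.
Excess = £6,713.77 − £4,810.63 = £1,903.14.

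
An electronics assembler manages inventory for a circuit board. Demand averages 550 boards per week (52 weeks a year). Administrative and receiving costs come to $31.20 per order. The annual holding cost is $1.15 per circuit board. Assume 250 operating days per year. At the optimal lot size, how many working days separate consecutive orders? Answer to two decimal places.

Annual demand D = 550 × 52 = 28,600.
The optimal lot size = √(2DS/H) = √(2 × 28,600 × 31.2 / 1.15) ≈ 1245.74.
Cycle time = Q*/D × 250 = 1245.74 / 28,600 × 250 ≈ 10.889 days.

T ≈ 10.89 days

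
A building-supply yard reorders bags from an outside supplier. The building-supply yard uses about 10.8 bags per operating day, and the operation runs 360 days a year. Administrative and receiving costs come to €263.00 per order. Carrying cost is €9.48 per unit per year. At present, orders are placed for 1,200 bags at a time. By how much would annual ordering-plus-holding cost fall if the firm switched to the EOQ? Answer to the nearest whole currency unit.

Extra cost ≈ €2,137 per year

Annual demand D = 10.8 × 360 = 3,888.
EOQ = √(2DS/H) = √(2 × 3,888 × 263 / 9.48) ≈ 464.46.
Cost at Q* = (D/Q*)S + (Q*/2)H = √(2DSH) ≈ €4,403.12.
Cost at Q = 1,200: (3,888/1,200)×263 + (1,200/2)×9.48 = €852.12 + €5,688.00 = €6,540.12.
Excess = €6,540.12 − €4,403.12 = €2,137.00.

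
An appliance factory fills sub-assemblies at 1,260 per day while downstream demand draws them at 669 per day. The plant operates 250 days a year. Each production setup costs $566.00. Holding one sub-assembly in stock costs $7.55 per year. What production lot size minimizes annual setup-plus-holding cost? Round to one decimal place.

Q* ≈ 7,311.8 sub-assemblies

Annual demand D = 669 × 250 = 167,250.
Production build-up factor (1 − d/p) = 1 − 669/1,260 = 0.4690.
Q* = √(2DS / (H(1 − d/p))) = √(2 × 167,250 × 566 / (7.55 × 0.4690)).
= √(189,327,000 / 3.5413) ≈ 7311.800.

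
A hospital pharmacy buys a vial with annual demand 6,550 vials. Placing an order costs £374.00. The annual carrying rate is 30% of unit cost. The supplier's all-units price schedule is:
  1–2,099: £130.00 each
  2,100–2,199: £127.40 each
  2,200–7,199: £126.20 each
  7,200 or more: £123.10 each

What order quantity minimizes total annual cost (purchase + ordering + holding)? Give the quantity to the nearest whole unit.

Holding cost per unit per year at price C is H = 0.30·C.
Evaluate total cost at each tier's feasible EOQ or, if the EOQ is below the tier, at the tier's minimum quantity.
EOQ at £130.00 = 354.4 (feasible in tier 1): TC = 6,550×£130.00 + (6,550/354.4)×374 + (354.4/2)×0.30×£130.00 = £865,323.05.
EOQ at £127.40 = 358.0 < 2100, so use break Q=2100: TC = 6,550×£127.40 + (6,550/2100.0)×374 + (2100.0/2)×0.30×£127.40 = £875,767.52.
EOQ at £126.20 = 359.7 < 2200, so use break Q=2200: TC = 6,550×£126.20 + (6,550/2200.0)×374 + (2200.0/2)×0.30×£126.20 = £869,369.50.
EOQ at £123.10 = 364.2 < 7200, so use break Q=7200: TC = 6,550×£123.10 + (6,550/7200.0)×374 + (7200.0/2)×0.30×£123.10 = £939,593.24.
Lowest total cost is £865,323.05 at Q = 354.4.

Q* ≈ 354 vials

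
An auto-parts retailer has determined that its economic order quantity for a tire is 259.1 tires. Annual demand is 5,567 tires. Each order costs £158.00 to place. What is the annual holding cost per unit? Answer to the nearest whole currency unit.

Invert the EOQ relation Q*² = 2DS/H.
From Q* = √(2DS/H): H = 2DS / Q*² = 2 × 5,567 × 158 / 259.1² = 26.2044.

H ≈ £26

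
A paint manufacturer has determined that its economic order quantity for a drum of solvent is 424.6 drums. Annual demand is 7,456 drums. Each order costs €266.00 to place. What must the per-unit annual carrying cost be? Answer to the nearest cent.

The basic EOQ model gives Q* = √(2DS/H); rearrange for the unknown.
From Q* = √(2DS/H): H = 2DS / Q*² = 2 × 7,456 × 266 / 424.6² = 22.0018.

H ≈ €22.00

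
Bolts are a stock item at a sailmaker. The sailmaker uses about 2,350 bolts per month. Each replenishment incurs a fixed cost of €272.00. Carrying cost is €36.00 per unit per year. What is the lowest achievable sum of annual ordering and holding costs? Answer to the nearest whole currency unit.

TC* ≈ €23,500

Annual demand D = 2,350 × 12 = 28,200.
EOQ = √(2DS/H) = √(2 × 28,200 × 272 / 36) ≈ 652.79.
At the optimum the two cost components are equal, so total cost = 2·(Q*/2)H = Q*·H.
Minimum total = √(2DSH) = √(2 × 28,200 × 272 × 36) ≈ 23500.400.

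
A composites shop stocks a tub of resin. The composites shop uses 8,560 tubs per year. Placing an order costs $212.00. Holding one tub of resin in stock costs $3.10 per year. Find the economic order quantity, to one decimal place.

EOQ = √(2DS / H) = √(2 × 8,560 × 212 / 3.1).
= √(3,629,440 / 3.1) = √1,170,787.0968 ≈ 1082.029.

Q* ≈ 1,082.0 tubs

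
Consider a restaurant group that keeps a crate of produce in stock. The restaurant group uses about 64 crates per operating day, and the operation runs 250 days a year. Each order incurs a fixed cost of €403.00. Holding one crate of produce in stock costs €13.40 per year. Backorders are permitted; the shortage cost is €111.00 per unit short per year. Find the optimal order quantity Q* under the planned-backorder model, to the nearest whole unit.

Annual demand D = 64 × 250 = 16,000.
With planned backorders, Q* = √(2DS/H) · √((H+B)/B).
√(2DS/H) = √(2 × 16,000 × 403 / 13.4) = 981.014.
√((H+B)/B) = √((13.4+111)/111) = 1.0586.
Q* ≈ 1038.541.

Q* ≈ 1,039 crates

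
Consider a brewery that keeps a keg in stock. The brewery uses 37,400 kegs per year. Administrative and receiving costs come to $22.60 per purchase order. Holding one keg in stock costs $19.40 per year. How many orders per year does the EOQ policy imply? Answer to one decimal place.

N ≈ 126.7 orders per year

The optimal lot size = √(2DS/H) = √(2 × 37,400 × 22.6 / 19.4) ≈ 295.19.
Orders per year = D / Q* = 37,400 / 295.19 ≈ 126.697.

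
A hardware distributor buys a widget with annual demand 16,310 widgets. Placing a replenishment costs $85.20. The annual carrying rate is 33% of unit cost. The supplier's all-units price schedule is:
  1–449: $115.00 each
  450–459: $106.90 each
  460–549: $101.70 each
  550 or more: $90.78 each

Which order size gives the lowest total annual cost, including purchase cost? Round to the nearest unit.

Holding cost per unit per year at price C is H = 0.33·C.
Evaluate total cost at each tier's feasible EOQ or, if the EOQ is below the tier, at the tier's minimum quantity.
EOQ at $115.00 = 270.6 (feasible in tier 1): TC = 16,310×$115.00 + (16,310/270.6)×85.2 + (270.6/2)×0.33×$115.00 = $1,885,919.93.
EOQ at $106.90 = 280.7 < 450, so use break Q=450: TC = 16,310×$106.90 + (16,310/450.0)×85.2 + (450.0/2)×0.33×$106.90 = $1,754,564.35.
EOQ at $101.70 = 287.8 < 460, so use break Q=460: TC = 16,310×$101.70 + (16,310/460.0)×85.2 + (460.0/2)×0.33×$101.70 = $1,669,466.93.
EOQ at $90.78 = 304.6 < 550, so use break Q=550: TC = 16,310×$90.78 + (16,310/550.0)×85.2 + (550.0/2)×0.33×$90.78 = $1,491,386.65.
Lowest total cost is $1,491,386.65 at Q = 550.0.

Q* ≈ 550 widgets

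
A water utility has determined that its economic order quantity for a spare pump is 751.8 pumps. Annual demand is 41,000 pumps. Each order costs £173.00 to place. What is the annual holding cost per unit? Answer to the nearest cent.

H ≈ £25.10

Invert the EOQ relation Q*² = 2DS/H.
From Q* = √(2DS/H): H = 2DS / Q*² = 2 × 41,000 × 173 / 751.8² = 25.0989.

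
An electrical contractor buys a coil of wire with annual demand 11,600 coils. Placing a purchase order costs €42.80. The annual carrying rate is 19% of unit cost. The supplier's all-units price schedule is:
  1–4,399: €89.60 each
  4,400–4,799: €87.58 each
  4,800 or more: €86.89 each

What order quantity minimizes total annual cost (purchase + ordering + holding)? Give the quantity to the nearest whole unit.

Holding cost per unit per year at price C is H = 0.19·C.
For each price level, check whether its EOQ is feasible; otherwise the best quantity at that price is the breakpoint.
EOQ at €89.60 = 241.5 (feasible in tier 1): TC = 11,600×€89.60 + (11,600/241.5)×42.8 + (241.5/2)×0.19×€89.60 = €1,043,471.47.
EOQ at €87.58 = 244.3 < 4400, so use break Q=4400: TC = 11,600×€87.58 + (11,600/4400.0)×42.8 + (4400.0/2)×0.19×€87.58 = €1,052,649.28.
EOQ at €86.89 = 245.2 < 4800, so use break Q=4800: TC = 11,600×€86.89 + (11,600/4800.0)×42.8 + (4800.0/2)×0.19×€86.89 = €1,047,649.27.
Lowest total cost is €1,043,471.47 at Q = 241.5.

Q* ≈ 242 coils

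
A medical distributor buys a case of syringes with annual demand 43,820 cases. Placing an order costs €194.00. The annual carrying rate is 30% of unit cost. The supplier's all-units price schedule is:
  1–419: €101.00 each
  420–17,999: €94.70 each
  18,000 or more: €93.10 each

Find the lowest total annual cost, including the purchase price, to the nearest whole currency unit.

Holding cost per unit per year at price C is H = 0.30·C.
Candidates are each tier's EOQ (if it falls in that tier) and each price-break quantity.
Tier 1 (€101.00): EOQ = 749.1 exceeds tier's upper bound 419, so this tier is dominated.
EOQ at €94.70 = 773.6 (feasible in tier 2): TC = 43,820×€94.70 + (43,820/773.6)×194 + (773.6/2)×0.30×€94.70 = €4,171,731.97.
EOQ at €93.10 = 780.2 < 18000, so use break Q=18000: TC = 43,820×€93.10 + (43,820/18000.0)×194 + (18000.0/2)×0.30×€93.10 = €4,331,484.28.
Lowest total cost among the candidates is at Q = 773.6.

TC* ≈ €4,171,732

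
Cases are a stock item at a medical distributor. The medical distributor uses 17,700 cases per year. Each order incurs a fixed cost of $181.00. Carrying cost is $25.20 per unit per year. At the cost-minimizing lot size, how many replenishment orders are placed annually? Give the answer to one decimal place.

EOQ = √(2DS/H) = √(2 × 17,700 × 181 / 25.2) ≈ 504.24.
Orders per year = D / Q* = 17,700 / 504.24 ≈ 35.102.

N ≈ 35.1 orders per year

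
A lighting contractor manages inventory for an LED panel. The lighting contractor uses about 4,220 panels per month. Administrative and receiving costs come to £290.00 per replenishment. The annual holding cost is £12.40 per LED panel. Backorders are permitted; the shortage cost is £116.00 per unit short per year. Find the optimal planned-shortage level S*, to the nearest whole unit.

Annual demand D = 4,220 × 12 = 50,640.
With planned backorders, Q* = √(2DS/H) · √((H+B)/B).
√(2DS/H) = √(2 × 50,640 × 290 / 12.4) = 1539.040.
√((H+B)/B) = √((12.4+116)/116) = 1.0521.
Q* ≈ 1619.211.
S* = Q* · H/(H+B) = 1619.211 × 12.4/128.4 ≈ 156.372.

S* ≈ 156 panels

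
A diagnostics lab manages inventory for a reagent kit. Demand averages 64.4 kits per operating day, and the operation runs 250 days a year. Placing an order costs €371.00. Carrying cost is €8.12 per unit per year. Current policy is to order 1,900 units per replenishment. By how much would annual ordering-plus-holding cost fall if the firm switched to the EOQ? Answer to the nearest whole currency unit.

Extra cost ≈ €1,009 per year

Annual demand D = 64.4 × 250 = 16,100.
EOQ = √(2DS/H) = √(2 × 16,100 × 371 / 8.12) ≈ 1212.93.
Cost at Q* = (D/Q*)S + (Q*/2)H = √(2DSH) ≈ €9,849.02.
Cost at Q = 1,900: (16,100/1,900)×371 + (1,900/2)×8.12 = €3,143.74 + €7,714.00 = €10,857.74.
Excess = €10,857.74 − €9,849.02 = €1,008.72.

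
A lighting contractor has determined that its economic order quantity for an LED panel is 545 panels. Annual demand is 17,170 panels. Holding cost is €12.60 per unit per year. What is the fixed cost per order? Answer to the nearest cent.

S ≈ €108.98

The basic EOQ model gives Q* = √(2DS/H); rearrange for the unknown.
From Q* = √(2DS/H): S = Q*²H / (2D) = 545² × 12.6 / (2 × 17,170) = 108.9841.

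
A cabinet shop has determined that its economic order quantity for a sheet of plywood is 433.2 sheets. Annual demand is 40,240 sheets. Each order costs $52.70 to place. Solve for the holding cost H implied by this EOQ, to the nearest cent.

H ≈ $22.60

Squaring Q* = √(2DS/H) gives Q*² = 2DS/H.
From Q* = √(2DS/H): H = 2DS / Q*² = 2 × 40,240 × 52.7 / 433.2² = 22.6007.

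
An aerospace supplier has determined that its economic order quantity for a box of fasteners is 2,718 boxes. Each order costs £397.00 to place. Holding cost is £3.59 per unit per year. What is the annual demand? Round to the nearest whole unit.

The basic EOQ model gives Q* = √(2DS/H); rearrange for the unknown.
From Q* = √(2DS/H): D = Q*²H / (2S) = 2,718² × 3.59 / (2 × 397) = 33402.029.

D ≈ 33,402 boxes per year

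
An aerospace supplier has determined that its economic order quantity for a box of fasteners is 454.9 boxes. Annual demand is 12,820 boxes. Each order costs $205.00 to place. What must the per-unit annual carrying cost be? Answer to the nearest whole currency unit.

H ≈ $25

Invert the EOQ relation Q*² = 2DS/H.
From Q* = √(2DS/H): H = 2DS / Q*² = 2 × 12,820 × 205 / 454.9² = 25.4004.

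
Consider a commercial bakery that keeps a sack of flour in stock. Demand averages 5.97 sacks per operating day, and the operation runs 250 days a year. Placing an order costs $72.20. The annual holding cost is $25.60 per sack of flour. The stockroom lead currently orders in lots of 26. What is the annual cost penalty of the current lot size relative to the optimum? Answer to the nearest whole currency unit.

Annual demand D = 5.97 × 250 = 1,492.5.
EOQ = √(2DS/H) = √(2 × 1,492.5 × 72.2 / 25.6) ≈ 91.75.
Cost at Q* = (D/Q*)S + (Q*/2)H = √(2DSH) ≈ $2,348.88.
Cost at Q = 26: (1,492.5/26)×72.2 + (26/2)×25.6 = $4,144.56 + $332.80 = $4,477.36.
Excess = $4,477.36 − $2,348.88 = $2,128.48.

Extra cost ≈ $2,128 per year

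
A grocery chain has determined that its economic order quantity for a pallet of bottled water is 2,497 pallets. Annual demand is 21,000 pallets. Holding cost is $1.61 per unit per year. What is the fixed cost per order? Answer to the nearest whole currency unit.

S ≈ $239

Squaring Q* = √(2DS/H) gives Q*² = 2DS/H.
From Q* = √(2DS/H): S = Q*²H / (2D) = 2,497² × 1.61 / (2 × 21,000) = 239.0087.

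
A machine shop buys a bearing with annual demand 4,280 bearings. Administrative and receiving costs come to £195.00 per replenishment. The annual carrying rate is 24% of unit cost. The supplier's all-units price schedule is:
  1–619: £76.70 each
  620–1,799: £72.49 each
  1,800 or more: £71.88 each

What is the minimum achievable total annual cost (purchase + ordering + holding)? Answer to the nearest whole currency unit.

Holding cost per unit per year at price C is H = 0.24·C.
Candidates are each tier's EOQ (if it falls in that tier) and each price-break quantity.
EOQ at £76.70 = 301.1 (feasible in tier 1): TC = 4,280×£76.70 + (4,280/301.1)×195 + (301.1/2)×0.24×£76.70 = £333,819.16.
EOQ at £72.49 = 309.7 < 620, so use break Q=620: TC = 4,280×£72.49 + (4,280/620.0)×195 + (620.0/2)×0.24×£72.49 = £316,996.59.
EOQ at £71.88 = 311.1 < 1800, so use break Q=1800: TC = 4,280×£71.88 + (4,280/1800.0)×195 + (1800.0/2)×0.24×£71.88 = £323,636.15.
Lowest total cost among the candidates is at Q = 620.0.

TC* ≈ £316,997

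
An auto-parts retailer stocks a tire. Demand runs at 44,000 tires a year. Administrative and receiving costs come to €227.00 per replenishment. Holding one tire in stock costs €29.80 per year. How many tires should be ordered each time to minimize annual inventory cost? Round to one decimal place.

EOQ = √(2DS / H) = √(2 × 44,000 × 227 / 29.8).
= √(19,976,000 / 29.8) = √670,335.5705 ≈ 818.740.

Q* ≈ 818.7 tires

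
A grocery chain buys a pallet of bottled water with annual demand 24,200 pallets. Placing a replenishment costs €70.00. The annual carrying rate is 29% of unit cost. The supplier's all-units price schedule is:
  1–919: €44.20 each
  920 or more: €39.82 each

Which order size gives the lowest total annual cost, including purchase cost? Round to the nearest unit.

Holding cost per unit per year at price C is H = 0.29·C.
Evaluate total cost at each tier's feasible EOQ or, if the EOQ is below the tier, at the tier's minimum quantity.
EOQ at €44.20 = 514.1 (feasible in tier 1): TC = 24,200×€44.20 + (24,200/514.1)×70 + (514.1/2)×0.29×€44.20 = €1,076,229.95.
EOQ at €39.82 = 541.7 < 920, so use break Q=920: TC = 24,200×€39.82 + (24,200/920.0)×70 + (920.0/2)×0.29×€39.82 = €970,797.29.
Lowest total cost is €970,797.29 at Q = 920.0.

Q* ≈ 920 pallets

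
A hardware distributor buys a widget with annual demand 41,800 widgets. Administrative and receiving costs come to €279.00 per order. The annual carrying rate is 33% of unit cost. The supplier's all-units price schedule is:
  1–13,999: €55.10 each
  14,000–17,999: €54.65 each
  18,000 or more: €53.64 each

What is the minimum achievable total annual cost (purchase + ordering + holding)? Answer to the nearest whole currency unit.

TC* ≈ €2,323,774

Holding cost per unit per year at price C is H = 0.33·C.
Candidates are each tier's EOQ (if it falls in that tier) and each price-break quantity.
EOQ at €55.10 = 1132.6 (feasible in tier 1): TC = 41,800×€55.10 + (41,800/1132.6)×279 + (1132.6/2)×0.33×€55.10 = €2,323,773.87.
EOQ at €54.65 = 1137.2 < 14000, so use break Q=14000: TC = 41,800×€54.65 + (41,800/14000.0)×279 + (14000.0/2)×0.33×€54.65 = €2,411,444.51.
EOQ at €53.64 = 1147.9 < 18000, so use break Q=18000: TC = 41,800×€53.64 + (41,800/18000.0)×279 + (18000.0/2)×0.33×€53.64 = €2,402,110.70.
Lowest total cost among the candidates is at Q = 1132.6.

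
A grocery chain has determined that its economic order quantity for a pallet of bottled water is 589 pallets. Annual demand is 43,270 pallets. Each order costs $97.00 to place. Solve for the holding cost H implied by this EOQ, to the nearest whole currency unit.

The basic EOQ model gives Q* = √(2DS/H); rearrange for the unknown.
From Q* = √(2DS/H): H = 2DS / Q*² = 2 × 43,270 × 97 / 589² = 24.1968.

H ≈ $24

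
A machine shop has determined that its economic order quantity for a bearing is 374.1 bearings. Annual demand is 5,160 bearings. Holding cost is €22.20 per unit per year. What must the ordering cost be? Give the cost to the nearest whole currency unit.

Invert the EOQ relation Q*² = 2DS/H.
From Q* = √(2DS/H): S = Q*²H / (2D) = 374.1² × 22.2 / (2 × 5,160) = 301.0570.

S ≈ €301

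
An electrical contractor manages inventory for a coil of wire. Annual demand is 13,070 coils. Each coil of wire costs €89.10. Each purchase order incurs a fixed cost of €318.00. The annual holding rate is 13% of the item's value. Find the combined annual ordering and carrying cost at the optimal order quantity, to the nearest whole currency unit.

TC* ≈ €9,812

Holding cost H = 0.13 × €89.10 = €11.5830 per unit per year.
EOQ = √(2DS/H) = √(2 × 13,070 × 318 / 11.583) ≈ 847.14.
At the optimum the two cost components are equal, so total cost = 2·(Q*/2)H = Q*·H.
Minimum total = √(2DSH) = √(2 × 13,070 × 318 × 11.583) ≈ 9812.437.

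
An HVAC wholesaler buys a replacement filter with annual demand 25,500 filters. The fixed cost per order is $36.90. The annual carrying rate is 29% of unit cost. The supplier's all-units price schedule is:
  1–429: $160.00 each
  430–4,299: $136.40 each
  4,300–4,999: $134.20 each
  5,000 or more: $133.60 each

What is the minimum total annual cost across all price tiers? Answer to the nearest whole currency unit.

TC* ≈ $3,488,893

Holding cost per unit per year at price C is H = 0.29·C.
Candidates are each tier's EOQ (if it falls in that tier) and each price-break quantity.
EOQ at $160.00 = 201.4 (feasible in tier 1): TC = 25,500×$160.00 + (25,500/201.4)×36.9 + (201.4/2)×0.29×$160.00 = $4,089,344.53.
EOQ at $136.40 = 218.1 < 430, so use break Q=430: TC = 25,500×$136.40 + (25,500/430.0)×36.9 + (430.0/2)×0.29×$136.40 = $3,488,892.80.
EOQ at $134.20 = 219.9 < 4300, so use break Q=4300: TC = 25,500×$134.20 + (25,500/4300.0)×36.9 + (4300.0/2)×0.29×$134.20 = $3,505,992.53.
EOQ at $133.60 = 220.4 < 5000, so use break Q=5000: TC = 25,500×$133.60 + (25,500/5000.0)×36.9 + (5000.0/2)×0.29×$133.60 = $3,503,848.19.
Lowest total cost among the candidates is at Q = 430.0.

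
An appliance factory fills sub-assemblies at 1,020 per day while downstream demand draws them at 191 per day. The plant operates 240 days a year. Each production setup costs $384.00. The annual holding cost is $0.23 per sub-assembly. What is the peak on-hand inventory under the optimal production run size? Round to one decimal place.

Annual demand D = 191 × 240 = 45,840.
Production build-up factor (1 − d/p) = 1 − 191/1,020 = 0.8127.
Q* = √(2DS / (H(1 − d/p))) = √(2 × 45,840 × 384 / (0.23 × 0.8127)).
= √(35,205,120 / 0.1869) ≈ 13723.403.
Maximum inventory = Q*(1 − d/p) = 13723.403 × 0.8127 ≈ 11153.629.

I_max ≈ 11,153.6 sub-assemblies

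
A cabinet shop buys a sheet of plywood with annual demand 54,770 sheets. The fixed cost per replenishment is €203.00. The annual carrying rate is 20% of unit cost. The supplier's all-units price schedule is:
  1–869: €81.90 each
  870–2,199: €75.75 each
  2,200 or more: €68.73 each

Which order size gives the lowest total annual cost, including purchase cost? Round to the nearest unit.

Q* ≈ 2,200 sheets

Holding cost per unit per year at price C is H = 0.20·C.
Evaluate total cost at each tier's feasible EOQ or, if the EOQ is below the tier, at the tier's minimum quantity.
Tier 1 (€81.90): EOQ = 1165.1 exceeds tier's upper bound 869, so this tier is dominated.
EOQ at €75.75 = 1211.5 (feasible in tier 2): TC = 54,770×€75.75 + (54,770/1211.5)×203 + (1211.5/2)×0.20×€75.75 = €4,167,181.92.
EOQ at €68.73 = 1271.9 < 2200, so use break Q=2200: TC = 54,770×€68.73 + (54,770/2200.0)×203 + (2200.0/2)×0.20×€68.73 = €3,784,516.48.
Lowest total cost is €3,784,516.48 at Q = 2200.0.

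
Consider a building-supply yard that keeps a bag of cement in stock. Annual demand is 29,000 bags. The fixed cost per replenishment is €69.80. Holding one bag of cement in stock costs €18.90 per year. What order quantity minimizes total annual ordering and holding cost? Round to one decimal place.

EOQ = √(2DS / H) = √(2 × 29,000 × 69.8 / 18.9).
= √(4,048,400 / 18.9) = √214,201.0582 ≈ 462.819.

Q* ≈ 462.8 bags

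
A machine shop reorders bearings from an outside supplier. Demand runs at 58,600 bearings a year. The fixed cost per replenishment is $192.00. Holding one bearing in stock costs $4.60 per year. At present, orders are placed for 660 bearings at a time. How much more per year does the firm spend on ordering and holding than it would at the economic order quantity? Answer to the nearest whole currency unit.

EOQ = √(2DS/H) = √(2 × 58,600 × 192 / 4.6) ≈ 2211.75.
Cost at Q* = (D/Q*)S + (Q*/2)H = √(2DSH) ≈ $10,174.04.
Cost at Q = 660: (58,600/660)×192 + (660/2)×4.6 = $17,047.27 + $1,518.00 = $18,565.27.
Excess = $18,565.27 − $10,174.04 = $8,391.24.

Extra cost ≈ $8,391 per year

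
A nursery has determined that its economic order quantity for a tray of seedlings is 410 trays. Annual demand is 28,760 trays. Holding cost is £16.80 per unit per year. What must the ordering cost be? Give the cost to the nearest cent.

Squaring Q* = √(2DS/H) gives Q*² = 2DS/H.
From Q* = √(2DS/H): S = Q*²H / (2D) = 410² × 16.8 / (2 × 28,760) = 49.0974.

S ≈ £49.10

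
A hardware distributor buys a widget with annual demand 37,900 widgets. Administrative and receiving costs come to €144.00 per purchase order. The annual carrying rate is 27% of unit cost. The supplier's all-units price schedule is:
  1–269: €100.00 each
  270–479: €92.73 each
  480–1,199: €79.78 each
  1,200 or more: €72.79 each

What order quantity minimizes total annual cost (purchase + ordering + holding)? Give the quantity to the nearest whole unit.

Q* ≈ 1,200 widgets

Holding cost per unit per year at price C is H = 0.27·C.
For each price level, check whether its EOQ is feasible; otherwise the best quantity at that price is the breakpoint.
Tier 1 (€100.00): EOQ = 635.8 exceeds tier's upper bound 269, so this tier is dominated.
Tier 2 (€92.73): EOQ = 660.3 exceeds tier's upper bound 479, so this tier is dominated.
EOQ at €79.78 = 711.8 (feasible in tier 3): TC = 37,900×€79.78 + (37,900/711.8)×144 + (711.8/2)×0.27×€79.78 = €3,038,995.62.
EOQ at €72.79 = 745.2 < 1200, so use break Q=1200: TC = 37,900×€72.79 + (37,900/1200.0)×144 + (1200.0/2)×0.27×€72.79 = €2,775,080.98.
Lowest total cost is €2,775,080.98 at Q = 1200.0.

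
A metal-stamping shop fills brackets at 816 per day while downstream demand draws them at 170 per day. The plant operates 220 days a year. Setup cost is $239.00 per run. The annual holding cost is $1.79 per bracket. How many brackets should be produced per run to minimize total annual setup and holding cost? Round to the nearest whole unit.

Q* ≈ 3,552 brackets

Annual demand D = 170 × 220 = 37,400.
Production build-up factor (1 − d/p) = 1 − 170/816 = 0.7917.
Q* = √(2DS / (H(1 − d/p))) = √(2 × 37,400 × 239 / (1.79 × 0.7917)).
= √(17,877,200 / 1.4171) ≈ 3551.829.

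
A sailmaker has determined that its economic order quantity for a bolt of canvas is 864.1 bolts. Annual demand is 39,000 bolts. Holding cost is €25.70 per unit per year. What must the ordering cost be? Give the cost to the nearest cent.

S ≈ €246.02

Squaring Q* = √(2DS/H) gives Q*² = 2DS/H.
From Q* = √(2DS/H): S = Q*²H / (2D) = 864.1² × 25.7 / (2 × 39,000) = 246.0178.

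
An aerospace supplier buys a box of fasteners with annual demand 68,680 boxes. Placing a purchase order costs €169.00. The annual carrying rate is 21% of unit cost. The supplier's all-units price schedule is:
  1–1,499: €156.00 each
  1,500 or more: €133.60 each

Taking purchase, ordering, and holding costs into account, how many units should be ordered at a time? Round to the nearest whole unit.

Q* ≈ 1,500 boxes

Holding cost per unit per year at price C is H = 0.21·C.
Candidates are each tier's EOQ (if it falls in that tier) and each price-break quantity.
EOQ at €156.00 = 841.8 (feasible in tier 1): TC = 68,680×€156.00 + (68,680/841.8)×169 + (841.8/2)×0.21×€156.00 = €10,741,656.90.
EOQ at €133.60 = 909.6 < 1500, so use break Q=1500: TC = 68,680×€133.60 + (68,680/1500.0)×169 + (1500.0/2)×0.21×€133.60 = €9,204,427.95.
Lowest total cost is €9,204,427.95 at Q = 1500.0.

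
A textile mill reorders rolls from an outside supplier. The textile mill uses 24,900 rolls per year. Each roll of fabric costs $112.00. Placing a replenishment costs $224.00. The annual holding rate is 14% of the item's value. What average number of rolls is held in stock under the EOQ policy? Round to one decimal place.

Holding cost H = 0.14 × $112.00 = $15.6800 per unit per year.
Q* = √(2DS/H) = √(2 × 24,900 × 224 / 15.68) ≈ 843.46.
Average inventory = Q*/2 ≈ 843.46 / 2 = 421.731.

Average inventory ≈ 421.7 rolls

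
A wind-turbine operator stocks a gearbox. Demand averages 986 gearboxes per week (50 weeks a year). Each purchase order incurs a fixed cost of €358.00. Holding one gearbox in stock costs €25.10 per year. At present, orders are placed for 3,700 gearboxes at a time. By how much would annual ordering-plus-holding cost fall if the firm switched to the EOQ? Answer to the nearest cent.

Extra cost ≈ €21,439.36 per year

Annual demand D = 986 × 50 = 49,300.
EOQ = √(2DS/H) = √(2 × 49,300 × 358 / 25.1) ≈ 1185.89.
Cost at Q* = (D/Q*)S + (Q*/2)H = √(2DSH) ≈ €29,765.75.
Cost at Q = 3,700: (49,300/3,700)×358 + (3,700/2)×25.1 = €4,770.11 + €46,435.00 = €51,205.11.
Excess = €51,205.11 − €29,765.75 = €21,439.36.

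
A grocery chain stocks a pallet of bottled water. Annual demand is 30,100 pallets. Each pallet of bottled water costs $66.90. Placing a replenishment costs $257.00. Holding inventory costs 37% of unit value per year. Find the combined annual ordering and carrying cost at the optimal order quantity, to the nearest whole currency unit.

Holding cost H = 0.37 × $66.90 = $24.7530 per unit per year.
Q* = √(2DS/H) = √(2 × 30,100 × 257 / 24.753) ≈ 790.59.
At the optimum the two cost components are equal, so total cost = 2·(Q*/2)H = Q*·H.
Minimum total = √(2DSH) = √(2 × 30,100 × 257 × 24.753) ≈ 19569.455.

TC* ≈ $19,569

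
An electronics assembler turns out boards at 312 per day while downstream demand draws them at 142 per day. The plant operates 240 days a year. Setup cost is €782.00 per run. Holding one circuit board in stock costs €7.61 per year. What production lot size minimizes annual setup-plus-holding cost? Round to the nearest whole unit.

Q* ≈ 3,585 boards

Annual demand D = 142 × 240 = 34,080.
Production build-up factor (1 − d/p) = 1 − 142/312 = 0.5449.
Q* = √(2DS / (H(1 − d/p))) = √(2 × 34,080 × 782 / (7.61 × 0.5449)).
= √(53,301,120 / 4.1465) ≈ 3585.326.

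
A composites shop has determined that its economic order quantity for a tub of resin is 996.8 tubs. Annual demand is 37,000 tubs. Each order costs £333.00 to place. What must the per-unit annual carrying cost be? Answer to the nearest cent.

Invert the EOQ relation Q*² = 2DS/H.
From Q* = √(2DS/H): H = 2DS / Q*² = 2 × 37,000 × 333 / 996.8² = 24.8005.

H ≈ £24.80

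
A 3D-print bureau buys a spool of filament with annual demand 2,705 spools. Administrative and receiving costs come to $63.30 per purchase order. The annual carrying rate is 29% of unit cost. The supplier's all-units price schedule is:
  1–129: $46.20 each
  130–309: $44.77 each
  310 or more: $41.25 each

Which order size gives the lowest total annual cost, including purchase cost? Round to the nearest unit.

Holding cost per unit per year at price C is H = 0.29·C.
For each price level, check whether its EOQ is feasible; otherwise the best quantity at that price is the breakpoint.
Tier 1 ($46.20): EOQ = 159.9 exceeds tier's upper bound 129, so this tier is dominated.
EOQ at $44.77 = 162.4 (feasible in tier 2): TC = 2,705×$44.77 + (2,705/162.4)×63.3 + (162.4/2)×0.29×$44.77 = $123,211.44.
EOQ at $41.25 = 169.2 < 310, so use break Q=310: TC = 2,705×$41.25 + (2,705/310.0)×63.3 + (310.0/2)×0.29×$41.25 = $113,987.78.
Lowest total cost is $113,987.78 at Q = 310.0.

Q* ≈ 310 spools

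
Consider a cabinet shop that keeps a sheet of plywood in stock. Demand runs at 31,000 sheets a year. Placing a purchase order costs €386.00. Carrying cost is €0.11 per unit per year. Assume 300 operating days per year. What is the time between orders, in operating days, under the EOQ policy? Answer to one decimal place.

T ≈ 142.7 days

EOQ = √(2DS/H) = √(2 × 31,000 × 386 / 0.11) ≈ 14750.04.
Cycle time = Q*/D × 300 = 14750.04 / 31,000 × 300 ≈ 142.742 days.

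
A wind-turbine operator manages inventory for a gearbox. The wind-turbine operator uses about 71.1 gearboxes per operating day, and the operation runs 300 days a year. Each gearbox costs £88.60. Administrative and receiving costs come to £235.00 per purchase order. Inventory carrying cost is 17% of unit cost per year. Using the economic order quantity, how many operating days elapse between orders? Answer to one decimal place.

Annual demand D = 71.1 × 300 = 21,330.
Holding cost H = 0.17 × £88.60 = £15.0620 per unit per year.
EOQ = √(2DS/H) = √(2 × 21,330 × 235 / 15.062) ≈ 815.84.
Cycle time = Q*/D × 300 = 815.84 / 21,330 × 300 ≈ 11.474 days.

T ≈ 11.5 days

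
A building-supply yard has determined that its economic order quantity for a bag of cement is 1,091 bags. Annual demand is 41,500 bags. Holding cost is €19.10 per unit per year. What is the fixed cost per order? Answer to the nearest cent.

Invert the EOQ relation Q*² = 2DS/H.
From Q* = √(2DS/H): S = Q*²H / (2D) = 1,091² × 19.1 / (2 × 41,500) = 273.9080.

S ≈ €273.91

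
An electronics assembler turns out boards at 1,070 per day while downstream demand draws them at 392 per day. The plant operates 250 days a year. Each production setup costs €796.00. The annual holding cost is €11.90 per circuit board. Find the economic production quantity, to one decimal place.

Annual demand D = 392 × 250 = 98,000.
Production build-up factor (1 − d/p) = 1 − 392/1,070 = 0.6336.
Q* = √(2DS / (H(1 − d/p))) = √(2 × 98,000 × 796 / (11.9 × 0.6336)).
= √(156,016,000 / 7.5404) ≈ 4548.709.

Q* ≈ 4,548.7 boards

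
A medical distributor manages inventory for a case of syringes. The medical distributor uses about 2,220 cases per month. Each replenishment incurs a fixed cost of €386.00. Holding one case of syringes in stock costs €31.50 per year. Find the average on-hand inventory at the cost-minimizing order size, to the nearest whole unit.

Average inventory ≈ 404 cases

Annual demand D = 2,220 × 12 = 26,640.
EOQ = √(2DS/H) = √(2 × 26,640 × 386 / 31.5) ≈ 808.02.
Average inventory = Q*/2 ≈ 808.02 / 2 = 404.008.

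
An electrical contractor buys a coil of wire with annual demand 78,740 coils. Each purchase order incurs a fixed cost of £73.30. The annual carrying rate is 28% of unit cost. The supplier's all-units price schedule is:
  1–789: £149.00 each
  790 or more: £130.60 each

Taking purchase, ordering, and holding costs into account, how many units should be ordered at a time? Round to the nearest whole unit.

Q* ≈ 790 coils

Holding cost per unit per year at price C is H = 0.28·C.
Candidates are each tier's EOQ (if it falls in that tier) and each price-break quantity.
EOQ at £149.00 = 526.0 (feasible in tier 1): TC = 78,740×£149.00 + (78,740/526.0)×73.3 + (526.0/2)×0.28×£149.00 = £11,754,205.06.
EOQ at £130.60 = 561.8 < 790, so use break Q=790: TC = 78,740×£130.60 + (78,740/790.0)×73.3 + (790.0/2)×0.28×£130.60 = £10,305,194.24.
Lowest total cost is £10,305,194.24 at Q = 790.0.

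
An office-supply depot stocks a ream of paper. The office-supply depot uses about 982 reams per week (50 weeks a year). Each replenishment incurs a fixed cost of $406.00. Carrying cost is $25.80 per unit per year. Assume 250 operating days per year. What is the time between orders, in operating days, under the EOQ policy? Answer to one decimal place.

T ≈ 6.3 days

Annual demand D = 982 × 50 = 49,100.
Q* = √(2DS/H) = √(2 × 49,100 × 406 / 25.8) ≈ 1243.11.
Cycle time = Q*/D × 250 = 1243.11 / 49,100 × 250 ≈ 6.329 days.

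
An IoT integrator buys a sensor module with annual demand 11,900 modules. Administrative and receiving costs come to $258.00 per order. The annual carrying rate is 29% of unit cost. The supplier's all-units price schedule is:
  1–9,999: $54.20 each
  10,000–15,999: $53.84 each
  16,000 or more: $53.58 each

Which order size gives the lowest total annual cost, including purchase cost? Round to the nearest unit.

Q* ≈ 625 modules

Holding cost per unit per year at price C is H = 0.29·C.
Evaluate total cost at each tier's feasible EOQ or, if the EOQ is below the tier, at the tier's minimum quantity.
EOQ at $54.20 = 625.0 (feasible in tier 1): TC = 11,900×$54.20 + (11,900/625.0)×258 + (625.0/2)×0.29×$54.20 = $654,804.19.
EOQ at $53.84 = 627.1 < 10000, so use break Q=10000: TC = 11,900×$53.84 + (11,900/10000.0)×258 + (10000.0/2)×0.29×$53.84 = $719,071.02.
EOQ at $53.58 = 628.6 < 16000, so use break Q=16000: TC = 11,900×$53.58 + (11,900/16000.0)×258 + (16000.0/2)×0.29×$53.58 = $762,099.49.
Lowest total cost is $654,804.19 at Q = 625.0.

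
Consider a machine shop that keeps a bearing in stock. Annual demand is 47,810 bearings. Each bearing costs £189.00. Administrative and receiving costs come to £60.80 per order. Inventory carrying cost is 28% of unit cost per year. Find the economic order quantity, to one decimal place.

Holding cost H = 0.28 × £189.00 = £52.9200 per unit per year.
EOQ = √(2DS / H) = √(2 × 47,810 × 60.8 / 52.92).
= √(5,813,696 / 52.92) = √109,858.2011 ≈ 331.449.

Q* ≈ 331.4 bearings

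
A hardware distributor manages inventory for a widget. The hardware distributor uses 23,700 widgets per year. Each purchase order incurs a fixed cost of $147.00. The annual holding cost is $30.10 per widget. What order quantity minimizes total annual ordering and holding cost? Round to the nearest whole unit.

EOQ = √(2DS / H) = √(2 × 23,700 × 147 / 30.1).
= √(6,967,800 / 30.1) = √231,488.3721 ≈ 481.132.

Q* ≈ 481 widgets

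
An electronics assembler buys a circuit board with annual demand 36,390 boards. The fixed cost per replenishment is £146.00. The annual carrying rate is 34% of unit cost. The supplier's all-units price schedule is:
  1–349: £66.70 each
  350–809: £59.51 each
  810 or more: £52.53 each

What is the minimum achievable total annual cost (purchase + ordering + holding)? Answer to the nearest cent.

Holding cost per unit per year at price C is H = 0.34·C.
For each price level, check whether its EOQ is feasible; otherwise the best quantity at that price is the breakpoint.
Tier 1 (£66.70): EOQ = 684.5 exceeds tier's upper bound 349, so this tier is dominated.
EOQ at £59.51 = 724.7 (feasible in tier 2): TC = 36,390×£59.51 + (36,390/724.7)×146 + (724.7/2)×0.34×£59.51 = £2,180,231.70.
EOQ at £52.53 = 771.3 < 810, so use break Q=810: TC = 36,390×£52.53 + (36,390/810.0)×146 + (810.0/2)×0.34×£52.53 = £1,925,359.27.
Lowest total cost among the candidates is at Q = 810.0.

TC* ≈ £1,925,359.27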